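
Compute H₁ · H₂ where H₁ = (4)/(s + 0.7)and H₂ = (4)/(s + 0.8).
Series: H = H₁ · H₂ = (n₁·n₂)/(d₁·d₂).
Num: n₁·n₂ = 16. Den: d₁·d₂ = s^2 + 1.5*s + 0.56.
H(s) = (16)/(s^2 + 1.5*s + 0.56)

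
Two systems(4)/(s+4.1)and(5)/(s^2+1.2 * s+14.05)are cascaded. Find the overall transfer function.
Series: H = H₁ · H₂ = (n₁·n₂)/(d₁·d₂).
Num: n₁·n₂ = 20. Den: d₁·d₂ = s^3 + 5.3*s^2 + 18.97*s + 57.605.
H(s) = (20)/(s^3 + 5.3*s^2 + 18.97*s + 57.605)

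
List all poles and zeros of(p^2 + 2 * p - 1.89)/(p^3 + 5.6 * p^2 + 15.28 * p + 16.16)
Set denominator = 0: p^3 + 5.6*p^2 + 15.28*p + 16.16 = (p + 2)(p^2 + 3.6*p + 8.08) = 0 → Poles: -1.8 + 2.2j, -1.8 - 2.2j, -2
Set numerator = 0: p^2 + 2*p - 1.89 = (p + 2.7)(p - 0.7) = 0 → Zeros: -2.7, 0.7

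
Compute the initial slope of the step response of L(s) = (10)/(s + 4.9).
IVT: y'(0⁺) = lim_{s→∞} s²·Y(s) = lim_{s→∞} s·L(s).
deg(num) = 0, deg(den) = 1, relative degree = 1, so s·L(s) → (leading num)/(leading den) = 10/1 = 10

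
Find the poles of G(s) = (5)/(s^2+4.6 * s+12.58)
Set denominator = 0: s^2 + 4.6*s + 12.58 = 0 → Poles: -2.3 + 2.7j, -2.3 - 2.7j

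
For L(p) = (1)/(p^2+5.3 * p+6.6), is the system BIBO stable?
Denominator: p^2 + 5.3*p + 6.6 = (p + 3.3)(p + 2). Poles: -2, -3.3. All Re(p)<0: Yes (stable)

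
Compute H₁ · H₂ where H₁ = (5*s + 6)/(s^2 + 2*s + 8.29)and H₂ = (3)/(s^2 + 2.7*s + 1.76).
Series: H = H₁ · H₂ = (n₁·n₂)/(d₁·d₂).
Num: n₁·n₂ = 15*s + 18. Den: d₁·d₂ = s^4 + 4.7*s^3 + 15.45*s^2 + 25.903*s + 14.5904.
H(s) = (15*s + 18)/(s^4 + 4.7*s^3 + 15.45*s^2 + 25.903*s + 14.5904)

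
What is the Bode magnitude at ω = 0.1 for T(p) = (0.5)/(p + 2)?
Substitute p = j*0.1: T(j0.1) = 0.249377 - 0.0124688j.
|T(j0.1)| = sqrt(Re² + Im²) = 0.2497.
20*log₁₀(0.2497) = -12.05 dB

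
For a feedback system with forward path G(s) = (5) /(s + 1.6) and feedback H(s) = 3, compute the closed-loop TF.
Closed-loop T = G/(1+GH).
Numerator: G_num * H_den = 5.
Denominator: G_den * H_den + G_num * H_num = (s + 1.6) + (15) = s + 16.6.
T(s) = (5)/(s + 16.6)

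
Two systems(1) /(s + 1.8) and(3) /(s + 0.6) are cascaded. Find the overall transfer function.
Series: H = H₁ · H₂ = (n₁·n₂)/(d₁·d₂).
Num: n₁·n₂ = 3. Den: d₁·d₂ = s^2 + 2.4*s + 1.08.
H(s) = (3)/(s^2 + 2.4*s + 1.08)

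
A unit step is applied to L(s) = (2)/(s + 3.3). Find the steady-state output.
FVT: lim_{t→∞} y(t) = lim_{s→0} s*Y(s) where Y(s) = L(s)/s.
= lim_{s→0} L(s) = L(0) = num(0)/den(0) = 2/3.3 = 0.6061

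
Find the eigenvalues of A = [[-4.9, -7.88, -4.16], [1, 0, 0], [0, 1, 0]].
Eigenvalues solve det(λI - A) = 0.
Characteristic polynomial: λ^3 + 4.9*λ^2 + 7.88*λ + 4.16 = 0.
Factor: (λ + 1.3)(λ + 2)(λ + 1.6) = 0.
Roots: -1.3, -1.6, -2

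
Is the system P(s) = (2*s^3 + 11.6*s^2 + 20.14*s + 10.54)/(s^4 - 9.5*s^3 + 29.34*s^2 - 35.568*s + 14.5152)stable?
Denominator: s^4 - 9.5*s^3 + 29.34*s^2 - 35.568*s + 14.5152 = (s - 0.9)(s - 2.4)(s - 1.4)(s - 4.8). Poles: 0.9, 1.4, 2.4, 4.8. All Re(p)<0: No (unstable)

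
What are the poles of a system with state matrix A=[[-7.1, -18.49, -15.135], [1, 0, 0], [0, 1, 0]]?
Eigenvalues solve det(λI - A) = 0.
Characteristic polynomial: λ^3 + 7.1*λ^2 + 18.49*λ + 15.135 = 0.
Factor: (λ + 1.5)(λ^2 + 5.6*λ + 10.09) = 0.
Roots: -1.5, -2.8 + 1.5j, -2.8 - 1.5j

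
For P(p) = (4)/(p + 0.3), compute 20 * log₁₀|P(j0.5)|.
Substitute p = j*0.5: P(j0.5) = 3.52941 - 5.88235j.
|P(j0.5)| = sqrt(Re² + Im²) = 6.86.
20*log₁₀(6.86) = 16.73 dB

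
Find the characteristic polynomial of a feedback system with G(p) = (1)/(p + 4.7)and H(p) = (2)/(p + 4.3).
Characteristic poly = G_den * H_den + G_num * H_num = (p^2 + 9*p + 20.21) + (2) = p^2 + 9*p + 22.21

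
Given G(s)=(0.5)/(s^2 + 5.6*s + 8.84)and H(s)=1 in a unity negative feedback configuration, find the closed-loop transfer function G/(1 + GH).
Closed-loop T = G/(1+GH).
Numerator: G_num * H_den = 0.5.
Denominator: G_den * H_den + G_num * H_num = (s^2 + 5.6*s + 8.84) + (0.5) = s^2 + 5.6*s + 9.34.
T(s) = (0.5)/(s^2 + 5.6*s + 9.34)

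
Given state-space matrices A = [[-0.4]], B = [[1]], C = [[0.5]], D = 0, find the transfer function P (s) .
P(s) = C(sI - A)⁻¹B + D.
Characteristic polynomial det(sI - A) = s + 0.4.
Numerator from C·adj(sI-A)·B + D·det(sI-A) = 0.5.
P(s) = (0.5)/(s + 0.4)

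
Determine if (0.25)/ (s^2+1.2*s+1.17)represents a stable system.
Denominator: s^2 + 1.2*s + 1.17. Poles: -0.6 + 0.9j, -0.6 - 0.9j. All Re(p)<0: Yes (stable)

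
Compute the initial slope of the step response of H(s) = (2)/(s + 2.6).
IVT: y'(0⁺) = lim_{s→∞} s²·Y(s) = lim_{s→∞} s·H(s).
deg(num) = 0, deg(den) = 1, relative degree = 1, so s·H(s) → (leading num)/(leading den) = 2/1 = 2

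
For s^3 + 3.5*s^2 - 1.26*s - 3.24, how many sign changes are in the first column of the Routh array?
Routh array:
s^3: [1, -1.26]; s^2: [3.5, -3.24]; s^1: [-0.334286]; s^0: [-3.24]
First column: [1, 3.5, -0.334286, -3.24]. Sign changes = 1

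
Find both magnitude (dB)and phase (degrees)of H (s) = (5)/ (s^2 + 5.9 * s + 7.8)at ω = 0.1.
Substitute s = j*0.1: H(j0.1) = 0.638188 - 0.0483351j.
|H| = 20*log₁₀(sqrt(Re²+Im²)) = -3.88 dB.
∠H = atan2(Im, Re) = -4.33°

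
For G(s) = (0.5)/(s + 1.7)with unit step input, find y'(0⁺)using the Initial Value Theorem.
IVT: y'(0⁺) = lim_{s→∞} s²·Y(s) = lim_{s→∞} s·G(s).
deg(num) = 0, deg(den) = 1, relative degree = 1, so s·G(s) → (leading num)/(leading den) = 0.5/1 = 0.5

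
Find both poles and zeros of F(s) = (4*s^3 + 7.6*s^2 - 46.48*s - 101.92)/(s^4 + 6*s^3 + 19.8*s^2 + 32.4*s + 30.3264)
Set denominator = 0: s^4 + 6*s^3 + 19.8*s^2 + 32.4*s + 30.3264 = (s^2 + 2.4*s + 4.68)(s^2 + 3.6*s + 6.48) = 0 → Poles: -1.2 + 1.8j, -1.2 - 1.8j, -1.8 + 1.8j, -1.8 - 1.8j
Set numerator = 0: 4*s^3 + 7.6*s^2 - 46.48*s - 101.92 = 4*(s - 3.5)(s + 2.6)(s + 2.8) = 0 → Zeros: -2.6, -2.8, 3.5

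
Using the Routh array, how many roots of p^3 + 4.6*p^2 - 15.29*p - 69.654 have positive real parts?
Routh array:
p^3: [1, -15.29]; p^2: [4.6, -69.654]; p^1: [-0.147826]; p^0: [-69.654]
First column: [1, 4.6, -0.147826, -69.654]. Sign changes = RHP roots = 1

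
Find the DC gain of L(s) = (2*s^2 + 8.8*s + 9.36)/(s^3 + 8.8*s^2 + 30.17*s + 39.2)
DC gain = L(0) = num(0)/den(0) = 9.36/39.2 = 0.2388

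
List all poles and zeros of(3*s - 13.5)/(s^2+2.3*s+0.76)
Set denominator = 0: s^2 + 2.3*s + 0.76 = (s + 1.9)(s + 0.4) = 0 → Poles: -0.4, -1.9
Set numerator = 0: 3*s - 13.5 = 0 → Zeros: 4.5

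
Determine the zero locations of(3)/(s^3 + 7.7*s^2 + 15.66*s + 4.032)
Numerator is a nonzero constant (3) → Zeros: none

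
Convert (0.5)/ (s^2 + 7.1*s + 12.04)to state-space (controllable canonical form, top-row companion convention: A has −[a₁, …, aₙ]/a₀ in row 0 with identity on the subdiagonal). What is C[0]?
Reachable canonical form: C = numerator coefficients (right-aligned, zero-padded to length n).
num = 0.5, C = [[0, 0.5]].
C[0] = 0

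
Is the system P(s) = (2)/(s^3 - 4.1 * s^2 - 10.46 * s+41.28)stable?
Denominator: s^3 - 4.1*s^2 - 10.46*s + 41.28 = (s - 4.3)(s + 3.2)(s - 3). Poles: -3.2, 3, 4.3. All Re(p)<0: No (unstable)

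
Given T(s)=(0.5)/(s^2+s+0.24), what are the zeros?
Numerator is a nonzero constant (0.5) → Zeros: none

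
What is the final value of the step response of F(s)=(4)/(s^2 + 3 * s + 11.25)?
FVT: lim_{t→∞} y(t) = lim_{s→0} s*Y(s) where Y(s) = F(s)/s.
= lim_{s→0} F(s) = F(0) = num(0)/den(0) = 4/11.25 = 0.3556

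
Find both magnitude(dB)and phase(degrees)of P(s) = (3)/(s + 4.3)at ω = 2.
Substitute s = j*2: P(j2) = 0.573588 - 0.266785j.
|P| = 20*log₁₀(sqrt(Re²+Im²)) = -3.98 dB.
∠P = atan2(Im, Re) = -24.94°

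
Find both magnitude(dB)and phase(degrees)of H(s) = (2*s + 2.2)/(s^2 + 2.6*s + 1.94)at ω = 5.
Substitute s = j*5: H(j5) = 0.113117 - 0.369882j.
|H| = 20*log₁₀(sqrt(Re²+Im²)) = -8.25 dB.
∠H = atan2(Im, Re) = -73.00°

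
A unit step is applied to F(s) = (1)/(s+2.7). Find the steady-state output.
FVT: lim_{t→∞} y(t) = lim_{s→0} s*Y(s) where Y(s) = F(s)/s.
= lim_{s→0} F(s) = F(0) = num(0)/den(0) = 1/2.7 = 0.3704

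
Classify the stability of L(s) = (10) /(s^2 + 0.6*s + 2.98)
Denominator: s^2 + 0.6*s + 2.98. Poles: -0.3 + 1.7j, -0.3 - 1.7j. Stable (all poles in LHP)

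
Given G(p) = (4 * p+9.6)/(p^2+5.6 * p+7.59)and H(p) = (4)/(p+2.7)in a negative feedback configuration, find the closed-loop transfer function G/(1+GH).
Closed-loop T = G/(1+GH).
Numerator: G_num * H_den = 4*p^2 + 20.4*p + 25.92.
Denominator: G_den * H_den + G_num * H_num = (p^3 + 8.3*p^2 + 22.71*p + 20.493) + (16*p + 38.4) = p^3 + 8.3*p^2 + 38.71*p + 58.893.
T(p) = (4*p^2 + 20.4*p + 25.92)/(p^3 + 8.3*p^2 + 38.71*p + 58.893)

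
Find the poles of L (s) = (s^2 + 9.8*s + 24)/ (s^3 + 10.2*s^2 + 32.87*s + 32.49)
Set denominator = 0: s^3 + 10.2*s^2 + 32.87*s + 32.49 = (s + 4.5)(s + 3.8)(s + 1.9) = 0 → Poles: -1.9, -3.8, -4.5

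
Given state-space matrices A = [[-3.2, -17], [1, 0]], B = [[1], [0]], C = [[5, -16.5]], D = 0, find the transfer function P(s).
P(s) = C(sI - A)⁻¹B + D.
Characteristic polynomial det(sI - A) = s^2 + 3.2*s + 17.
Numerator from C·adj(sI-A)·B + D·det(sI-A) = 5*s - 16.5.
P(s) = (5*s - 16.5)/(s^2 + 3.2*s + 17)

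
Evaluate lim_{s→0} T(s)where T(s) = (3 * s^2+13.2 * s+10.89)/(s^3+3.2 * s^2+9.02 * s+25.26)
DC gain = T(0) = num(0)/den(0) = 10.89/25.26 = 0.4311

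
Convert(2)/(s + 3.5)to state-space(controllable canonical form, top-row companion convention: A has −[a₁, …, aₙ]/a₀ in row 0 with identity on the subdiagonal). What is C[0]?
Reachable canonical form: C = numerator coefficients (right-aligned, zero-padded to length n).
num = 2, C = [[2]].
C[0] = 2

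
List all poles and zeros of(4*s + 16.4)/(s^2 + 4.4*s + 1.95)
Set denominator = 0: s^2 + 4.4*s + 1.95 = (s + 3.9)(s + 0.5) = 0 → Poles: -0.5, -3.9
Set numerator = 0: 4*s + 16.4 = 0 → Zeros: -4.1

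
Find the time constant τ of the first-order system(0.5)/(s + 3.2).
First-order system: τ = -1/pole. Pole = -3.2. τ = -1/(-3.2) = 0.3125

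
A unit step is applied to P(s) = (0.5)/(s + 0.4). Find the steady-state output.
FVT: lim_{t→∞} y(t) = lim_{s→0} s*Y(s) where Y(s) = P(s)/s.
= lim_{s→0} P(s) = P(0) = num(0)/den(0) = 0.5/0.4 = 1.25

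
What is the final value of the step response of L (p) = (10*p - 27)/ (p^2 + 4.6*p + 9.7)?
FVT: lim_{t→∞} y(t) = lim_{p→0} p*Y(p) where Y(p) = L(p)/p.
= lim_{p→0} L(p) = L(0) = num(0)/den(0) = -27/9.7 = -2.784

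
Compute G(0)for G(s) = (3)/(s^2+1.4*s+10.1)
DC gain = G(0) = num(0)/den(0) = 3/10.1 = 0.297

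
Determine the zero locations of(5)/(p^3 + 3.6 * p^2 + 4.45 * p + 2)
Numerator is a nonzero constant (5) → Zeros: none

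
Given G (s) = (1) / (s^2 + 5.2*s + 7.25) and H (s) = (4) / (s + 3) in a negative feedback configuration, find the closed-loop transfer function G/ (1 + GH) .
Closed-loop T = G/(1+GH).
Numerator: G_num * H_den = s + 3.
Denominator: G_den * H_den + G_num * H_num = (s^3 + 8.2*s^2 + 22.85*s + 21.75) + (4) = s^3 + 8.2*s^2 + 22.85*s + 25.75.
T(s) = (s + 3)/(s^3 + 8.2*s^2 + 22.85*s + 25.75)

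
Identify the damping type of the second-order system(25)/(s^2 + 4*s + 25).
Standard form: ωn²/(s²+2ζωn·s+ωn²) gives ωn=5, ζ=0.4.
Underdamped (ζ = 0.4 < 1)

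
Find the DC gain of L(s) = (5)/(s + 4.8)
DC gain = L(0) = num(0)/den(0) = 5/4.8 = 1.042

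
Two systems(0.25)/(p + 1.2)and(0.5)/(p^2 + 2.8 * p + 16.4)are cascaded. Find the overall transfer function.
Series: H = H₁ · H₂ = (n₁·n₂)/(d₁·d₂).
Num: n₁·n₂ = 0.125. Den: d₁·d₂ = p^3 + 4*p^2 + 19.76*p + 19.68.
H(p) = (0.125)/(p^3 + 4*p^2 + 19.76*p + 19.68)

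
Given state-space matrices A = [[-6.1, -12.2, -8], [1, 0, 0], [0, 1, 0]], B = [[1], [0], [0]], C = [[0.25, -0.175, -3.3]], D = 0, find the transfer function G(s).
G(s) = C(sI - A)⁻¹B + D.
Characteristic polynomial det(sI - A) = s^3 + 6.1*s^2 + 12.2*s + 8.
Numerator from C·adj(sI-A)·B + D·det(sI-A) = 0.25*s^2 - 0.175*s - 3.3.
G(s) = (0.25*s^2 - 0.175*s - 3.3)/(s^3 + 6.1*s^2 + 12.2*s + 8)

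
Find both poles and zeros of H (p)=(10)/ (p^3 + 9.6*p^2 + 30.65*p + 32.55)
Set denominator = 0: p^3 + 9.6*p^2 + 30.65*p + 32.55 = (p + 3.5)(p + 3.1)(p + 3) = 0 → Poles: -3, -3.1, -3.5
Numerator is a nonzero constant (10) → Zeros: none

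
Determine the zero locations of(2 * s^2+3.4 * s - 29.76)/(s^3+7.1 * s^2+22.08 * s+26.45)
Set numerator = 0: 2*s^2 + 3.4*s - 29.76 = 2*(s + 4.8)(s - 3.1) = 0 → Zeros: -4.8, 3.1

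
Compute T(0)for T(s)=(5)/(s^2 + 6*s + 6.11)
DC gain = T(0) = num(0)/den(0) = 5/6.11 = 0.8183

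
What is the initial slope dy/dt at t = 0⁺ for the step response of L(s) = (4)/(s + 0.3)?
IVT: y'(0⁺) = lim_{s→∞} s²·Y(s) = lim_{s→∞} s·L(s).
deg(num) = 0, deg(den) = 1, relative degree = 1, so s·L(s) → (leading num)/(leading den) = 4/1 = 4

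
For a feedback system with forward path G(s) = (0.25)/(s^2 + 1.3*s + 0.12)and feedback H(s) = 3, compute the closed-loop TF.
Closed-loop T = G/(1+GH).
Numerator: G_num * H_den = 0.25.
Denominator: G_den * H_den + G_num * H_num = (s^2 + 1.3*s + 0.12) + (0.75) = s^2 + 1.3*s + 0.87.
T(s) = (0.25)/(s^2 + 1.3*s + 0.87)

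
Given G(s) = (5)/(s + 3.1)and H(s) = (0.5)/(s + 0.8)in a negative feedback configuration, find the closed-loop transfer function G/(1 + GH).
Closed-loop T = G/(1+GH).
Numerator: G_num * H_den = 5*s + 4.
Denominator: G_den * H_den + G_num * H_num = (s^2 + 3.9*s + 2.48) + (2.5) = s^2 + 3.9*s + 4.98.
T(s) = (5*s + 4)/(s^2 + 3.9*s + 4.98)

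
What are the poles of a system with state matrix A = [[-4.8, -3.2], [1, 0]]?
Eigenvalues solve det(λI - A) = 0.
Characteristic polynomial: λ^2 + 4.8*λ + 3.2 = 0.
Factor: (λ + 0.8)(λ + 4) = 0.
Roots: -0.8, -4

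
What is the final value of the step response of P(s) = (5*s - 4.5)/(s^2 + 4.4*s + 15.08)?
FVT: lim_{t→∞} y(t) = lim_{s→0} s*Y(s) where Y(s) = P(s)/s.
= lim_{s→0} P(s) = P(0) = num(0)/den(0) = -4.5/15.08 = -0.2984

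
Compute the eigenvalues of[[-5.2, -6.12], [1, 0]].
Eigenvalues solve det(λI - A) = 0.
Characteristic polynomial: λ^2 + 5.2*λ + 6.12 = 0.
Factor: (λ + 1.8)(λ + 3.4) = 0.
Roots: -1.8, -3.4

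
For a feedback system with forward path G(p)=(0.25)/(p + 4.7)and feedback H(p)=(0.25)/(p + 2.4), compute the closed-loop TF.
Closed-loop T = G/(1+GH).
Numerator: G_num * H_den = 0.25*p + 0.6.
Denominator: G_den * H_den + G_num * H_num = (p^2 + 7.1*p + 11.28) + (0.0625) = p^2 + 7.1*p + 11.3425.
T(p) = (0.25*p + 0.6)/(p^2 + 7.1*p + 11.3425)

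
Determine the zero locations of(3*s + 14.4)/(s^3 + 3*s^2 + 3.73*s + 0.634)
Set numerator = 0: 3*s + 14.4 = 0 → Zeros: -4.8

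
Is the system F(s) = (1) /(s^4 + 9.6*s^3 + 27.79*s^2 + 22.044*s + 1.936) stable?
Denominator: s^4 + 9.6*s^3 + 27.79*s^2 + 22.044*s + 1.936 = (s + 4.4)(s + 4)(s + 1.1)(s + 0.1). Poles: -0.1, -1.1, -4, -4.4. All Re(p)<0: Yes (stable)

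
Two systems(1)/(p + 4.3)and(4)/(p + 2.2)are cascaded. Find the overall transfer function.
Series: H = H₁ · H₂ = (n₁·n₂)/(d₁·d₂).
Num: n₁·n₂ = 4. Den: d₁·d₂ = p^2 + 6.5*p + 9.46.
H(p) = (4)/(p^2 + 6.5*p + 9.46)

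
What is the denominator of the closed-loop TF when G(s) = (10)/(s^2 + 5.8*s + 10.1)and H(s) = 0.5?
Characteristic poly = G_den * H_den + G_num * H_num = (s^2 + 5.8*s + 10.1) + (5) = s^2 + 5.8*s + 15.1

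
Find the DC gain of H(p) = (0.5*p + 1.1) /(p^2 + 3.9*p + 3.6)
DC gain = H(0) = num(0)/den(0) = 1.1/3.6 = 0.3056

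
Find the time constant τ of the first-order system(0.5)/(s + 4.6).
First-order system: τ = -1/pole. Pole = -4.6. τ = -1/(-4.6) = 0.2174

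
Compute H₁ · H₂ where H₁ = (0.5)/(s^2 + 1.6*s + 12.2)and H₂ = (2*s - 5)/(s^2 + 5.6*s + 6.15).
Series: H = H₁ · H₂ = (n₁·n₂)/(d₁·d₂).
Num: n₁·n₂ = s - 2.5. Den: d₁·d₂ = s^4 + 7.2*s^3 + 27.31*s^2 + 78.16*s + 75.03.
H(s) = (s - 2.5)/(s^4 + 7.2*s^3 + 27.31*s^2 + 78.16*s + 75.03)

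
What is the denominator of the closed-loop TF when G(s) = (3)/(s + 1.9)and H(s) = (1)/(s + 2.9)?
Characteristic poly = G_den * H_den + G_num * H_num = (s^2 + 4.8*s + 5.51) + (3) = s^2 + 4.8*s + 8.51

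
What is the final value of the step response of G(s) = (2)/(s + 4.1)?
FVT: lim_{t→∞} y(t) = lim_{s→0} s*Y(s) where Y(s) = G(s)/s.
= lim_{s→0} G(s) = G(0) = num(0)/den(0) = 2/4.1 = 0.4878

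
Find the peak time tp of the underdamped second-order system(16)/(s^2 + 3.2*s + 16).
Standard form: ωn²/(s²+2ζωn·s+ωn²) → ωn = 4, ζ = 0.4.
ωd = ωn·√(1-ζ²) = 4·√(1-0.4²) = 3.666.
tp = π/ωd = π/3.666 = 0.8569 s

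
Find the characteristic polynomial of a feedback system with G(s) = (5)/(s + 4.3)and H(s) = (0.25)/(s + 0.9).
Characteristic poly = G_den * H_den + G_num * H_num = (s^2 + 5.2*s + 3.87) + (1.25) = s^2 + 5.2*s + 5.12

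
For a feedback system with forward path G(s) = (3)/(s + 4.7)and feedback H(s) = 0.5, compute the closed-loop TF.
Closed-loop T = G/(1+GH).
Numerator: G_num * H_den = 3.
Denominator: G_den * H_den + G_num * H_num = (s + 4.7) + (1.5) = s + 6.2.
T(s) = (3)/(s + 6.2)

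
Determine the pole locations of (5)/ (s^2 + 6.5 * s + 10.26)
Set denominator = 0: s^2 + 6.5*s + 10.26 = (s + 2.7)(s + 3.8) = 0 → Poles: -2.7, -3.8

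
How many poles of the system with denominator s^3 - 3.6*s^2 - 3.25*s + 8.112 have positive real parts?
s^3 - 3.6*s^2 - 3.25*s + 8.112 = (s - 3.9)(s - 1.3)(s + 1.6). Poles: -1.6, 1.3, 3.9. RHP poles (Re>0): 2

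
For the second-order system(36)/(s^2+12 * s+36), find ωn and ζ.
Standard form: ωn²/(s²+2ζωn·s+ωn²).
const=36=ωn² → ωn=6, s coeff=12=2ζωn → ζ=1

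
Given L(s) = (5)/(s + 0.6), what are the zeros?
Numerator is a nonzero constant (5) → Zeros: none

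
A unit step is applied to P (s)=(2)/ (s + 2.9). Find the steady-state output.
FVT: lim_{t→∞} y(t) = lim_{s→0} s*Y(s) where Y(s) = P(s)/s.
= lim_{s→0} P(s) = P(0) = num(0)/den(0) = 2/2.9 = 0.6897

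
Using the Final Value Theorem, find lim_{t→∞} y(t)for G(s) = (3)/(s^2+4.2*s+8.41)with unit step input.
FVT: lim_{t→∞} y(t) = lim_{s→0} s*Y(s) where Y(s) = G(s)/s.
= lim_{s→0} G(s) = G(0) = num(0)/den(0) = 3/8.41 = 0.3567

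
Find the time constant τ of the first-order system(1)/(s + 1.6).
First-order system: τ = -1/pole. Pole = -1.6. τ = -1/(-1.6) = 0.625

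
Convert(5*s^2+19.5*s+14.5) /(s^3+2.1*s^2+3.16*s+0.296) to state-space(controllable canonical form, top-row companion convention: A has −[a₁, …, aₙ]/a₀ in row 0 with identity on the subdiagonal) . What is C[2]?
Reachable canonical form: C = numerator coefficients (right-aligned, zero-padded to length n).
num = 5*s^2 + 19.5*s + 14.5, C = [[5, 19.5, 14.5]].
C[2] = 14.5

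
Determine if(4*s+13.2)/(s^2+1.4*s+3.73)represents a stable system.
Denominator: s^2 + 1.4*s + 3.73. Poles: -0.7 + 1.8j, -0.7 - 1.8j. All Re(p)<0: Yes (stable)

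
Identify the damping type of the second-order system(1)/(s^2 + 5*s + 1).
Standard form: ωn²/(s²+2ζωn·s+ωn²) gives ωn=1, ζ=2.5.
Overdamped (ζ = 2.5 > 1)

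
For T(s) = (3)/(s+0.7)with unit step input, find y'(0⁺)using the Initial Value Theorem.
IVT: y'(0⁺) = lim_{s→∞} s²·Y(s) = lim_{s→∞} s·T(s).
deg(num) = 0, deg(den) = 1, relative degree = 1, so s·T(s) → (leading num)/(leading den) = 3/1 = 3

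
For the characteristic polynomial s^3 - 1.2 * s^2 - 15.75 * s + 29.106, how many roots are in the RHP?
s^3 - 1.2*s^2 - 15.75*s + 29.106 = (s - 3.3)(s + 4.2)(s - 2.1). Poles: -4.2, 2.1, 3.3. RHP poles (Re>0): 2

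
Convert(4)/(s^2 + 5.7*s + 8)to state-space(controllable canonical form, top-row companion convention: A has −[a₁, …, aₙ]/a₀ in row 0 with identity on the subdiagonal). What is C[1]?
Reachable canonical form: C = numerator coefficients (right-aligned, zero-padded to length n).
num = 4, C = [[0, 4]].
C[1] = 4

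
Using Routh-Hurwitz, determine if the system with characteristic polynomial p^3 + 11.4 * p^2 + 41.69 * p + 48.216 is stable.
Routh array:
p^3: [1, 41.69]; p^2: [11.4, 48.216]; p^1: [37.4605]; p^0: [48.216]
First column: [1, 11.4, 37.4605, 48.216]. Sign changes = 0.
Yes, stable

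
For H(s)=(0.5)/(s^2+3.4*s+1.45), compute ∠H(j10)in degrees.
Substitute s = j*10: H(j10) = -0.00453391 - 0.00156421j.
∠H(j10) = atan2(Im, Re) = atan2(-0.00156421, -0.00453391) = -160.97°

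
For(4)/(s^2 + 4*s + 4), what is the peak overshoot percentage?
Standard form: ωn²/(s²+2ζωn·s+ωn²) → ωn = 2, ζ = 1.
ζ ≥ 1, so the response is non-oscillatory: peak overshoot = 0%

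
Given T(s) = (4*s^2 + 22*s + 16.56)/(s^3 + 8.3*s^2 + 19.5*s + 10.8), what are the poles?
Set denominator = 0: s^3 + 8.3*s^2 + 19.5*s + 10.8 = (s + 0.8)(s + 4.5)(s + 3) = 0 → Poles: -0.8, -3, -4.5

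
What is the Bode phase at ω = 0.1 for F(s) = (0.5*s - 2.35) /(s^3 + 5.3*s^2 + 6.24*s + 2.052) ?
Substitute s = j*0.1: F(j0.1) = -1.06441 + 0.356741j.
∠F(j0.1) = atan2(Im, Re) = atan2(0.356741, -1.06441) = 161.47°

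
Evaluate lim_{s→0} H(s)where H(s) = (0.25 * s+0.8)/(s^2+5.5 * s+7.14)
DC gain = H(0) = num(0)/den(0) = 0.8/7.14 = 0.112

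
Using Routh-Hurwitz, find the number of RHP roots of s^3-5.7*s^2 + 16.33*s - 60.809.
Routh array:
s^3: [1, 16.33]; s^2: [-5.7, -60.809]; s^1: [5.66175]; s^0: [-60.809]
First column: [1, -5.7, 5.66175, -60.809]. Sign changes = RHP roots = 3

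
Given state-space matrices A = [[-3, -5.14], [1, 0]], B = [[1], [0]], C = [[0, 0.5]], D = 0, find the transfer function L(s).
L(s) = C(sI - A)⁻¹B + D.
Characteristic polynomial det(sI - A) = s^2 + 3*s + 5.14.
Numerator from C·adj(sI-A)·B + D·det(sI-A) = 0.5.
L(s) = (0.5)/(s^2 + 3*s + 5.14)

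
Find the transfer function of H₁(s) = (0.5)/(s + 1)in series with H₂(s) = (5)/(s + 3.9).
Series: H = H₁ · H₂ = (n₁·n₂)/(d₁·d₂).
Num: n₁·n₂ = 2.5. Den: d₁·d₂ = s^2 + 4.9*s + 3.9.
H(s) = (2.5)/(s^2 + 4.9*s + 3.9)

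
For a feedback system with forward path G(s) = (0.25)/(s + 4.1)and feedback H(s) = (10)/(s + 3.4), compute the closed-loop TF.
Closed-loop T = G/(1+GH).
Numerator: G_num * H_den = 0.25*s + 0.85.
Denominator: G_den * H_den + G_num * H_num = (s^2 + 7.5*s + 13.94) + (2.5) = s^2 + 7.5*s + 16.44.
T(s) = (0.25*s + 0.85)/(s^2 + 7.5*s + 16.44)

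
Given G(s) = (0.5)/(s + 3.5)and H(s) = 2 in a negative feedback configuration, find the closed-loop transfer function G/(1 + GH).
Closed-loop T = G/(1+GH).
Numerator: G_num * H_den = 0.5.
Denominator: G_den * H_den + G_num * H_num = (s + 3.5) + (1) = s + 4.5.
T(s) = (0.5)/(s + 4.5)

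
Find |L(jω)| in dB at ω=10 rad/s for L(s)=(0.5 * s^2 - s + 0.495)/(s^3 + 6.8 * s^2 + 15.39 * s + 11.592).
Substitute s = j*10: L(j10) = 0.0357376 - 0.0302774j.
|L(j10)| = sqrt(Re² + Im²) = 0.04684.
20*log₁₀(0.04684) = -26.59 dB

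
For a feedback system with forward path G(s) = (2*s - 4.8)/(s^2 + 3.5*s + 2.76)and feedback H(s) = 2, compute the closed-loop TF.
Closed-loop T = G/(1+GH).
Numerator: G_num * H_den = 2*s - 4.8.
Denominator: G_den * H_den + G_num * H_num = (s^2 + 3.5*s + 2.76) + (4*s - 9.6) = s^2 + 7.5*s - 6.84.
T(s) = (2*s - 4.8)/(s^2 + 7.5*s - 6.84)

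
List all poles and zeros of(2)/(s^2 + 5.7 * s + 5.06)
Set denominator = 0: s^2 + 5.7*s + 5.06 = (s + 4.6)(s + 1.1) = 0 → Poles: -1.1, -4.6
Numerator is a nonzero constant (2) → Zeros: none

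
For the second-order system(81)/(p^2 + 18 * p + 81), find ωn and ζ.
Standard form: ωn²/(p²+2ζωn·p+ωn²).
const=81=ωn² → ωn=9, p coeff=18=2ζωn → ζ=1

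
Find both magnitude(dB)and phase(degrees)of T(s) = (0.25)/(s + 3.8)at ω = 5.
Substitute s = j*5: T(j5) = 0.0240872 - 0.0316937j.
|T| = 20*log₁₀(sqrt(Re²+Im²)) = -28.00 dB.
∠T = atan2(Im, Re) = -52.77°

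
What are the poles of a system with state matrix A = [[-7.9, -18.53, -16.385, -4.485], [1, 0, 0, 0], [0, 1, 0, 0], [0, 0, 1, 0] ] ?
Eigenvalues solve det(λI - A) = 0.
Characteristic polynomial: λ^4 + 7.9*λ^3 + 18.53*λ^2 + 16.385*λ + 4.485 = 0.
Factor: (λ + 1.3)(λ + 0.5)(λ + 4.6)(λ + 1.5) = 0.
Roots: -0.5, -1.3, -1.5, -4.6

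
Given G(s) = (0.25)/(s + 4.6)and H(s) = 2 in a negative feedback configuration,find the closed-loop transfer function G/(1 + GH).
Closed-loop T = G/(1+GH).
Numerator: G_num * H_den = 0.25.
Denominator: G_den * H_den + G_num * H_num = (s + 4.6) + (0.5) = s + 5.1.
T(s) = (0.25)/(s + 5.1)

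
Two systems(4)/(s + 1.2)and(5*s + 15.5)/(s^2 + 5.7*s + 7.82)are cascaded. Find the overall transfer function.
Series: H = H₁ · H₂ = (n₁·n₂)/(d₁·d₂).
Num: n₁·n₂ = 20*s + 62. Den: d₁·d₂ = s^3 + 6.9*s^2 + 14.66*s + 9.384.
H(s) = (20*s + 62)/(s^3 + 6.9*s^2 + 14.66*s + 9.384)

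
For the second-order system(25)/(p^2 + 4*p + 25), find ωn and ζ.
Standard form: ωn²/(p²+2ζωn·p+ωn²).
const=25=ωn² → ωn=5, p coeff=4=2ζωn → ζ=0.4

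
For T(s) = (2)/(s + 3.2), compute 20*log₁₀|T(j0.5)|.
Substitute s = j*0.5: T(j0.5) = 0.610105 - 0.0953289j.
|T(j0.5)| = sqrt(Re² + Im²) = 0.6175.
20*log₁₀(0.6175) = -4.19 dB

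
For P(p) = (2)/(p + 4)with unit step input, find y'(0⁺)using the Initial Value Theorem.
IVT: y'(0⁺) = lim_{p→∞} p²·Y(p) = lim_{p→∞} p·P(p).
deg(num) = 0, deg(den) = 1, relative degree = 1, so p·P(p) → (leading num)/(leading den) = 2/1 = 2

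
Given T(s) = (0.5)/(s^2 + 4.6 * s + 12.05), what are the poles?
Set denominator = 0: s^2 + 4.6*s + 12.05 = 0 → Poles: -2.3 + 2.6j, -2.3 - 2.6j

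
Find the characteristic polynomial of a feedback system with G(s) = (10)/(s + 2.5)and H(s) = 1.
Characteristic poly = G_den * H_den + G_num * H_num = (s + 2.5) + (10) = s + 12.5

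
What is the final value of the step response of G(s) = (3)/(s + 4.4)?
FVT: lim_{t→∞} y(t) = lim_{s→0} s*Y(s) where Y(s) = G(s)/s.
= lim_{s→0} G(s) = G(0) = num(0)/den(0) = 3/4.4 = 0.6818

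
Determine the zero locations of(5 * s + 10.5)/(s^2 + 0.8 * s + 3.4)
Set numerator = 0: 5*s + 10.5 = 0 → Zeros: -2.1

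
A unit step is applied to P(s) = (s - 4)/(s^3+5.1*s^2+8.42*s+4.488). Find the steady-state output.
FVT: lim_{t→∞} y(t) = lim_{s→0} s*Y(s) where Y(s) = P(s)/s.
= lim_{s→0} P(s) = P(0) = num(0)/den(0) = -4/4.488 = -0.8913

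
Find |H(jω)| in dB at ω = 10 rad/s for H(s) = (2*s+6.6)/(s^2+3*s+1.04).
Substitute s = j*10: H(j10) = -0.00496919 - 0.203608j.
|H(j10)| = sqrt(Re² + Im²) = 0.2037.
20*log₁₀(0.2037) = -13.82 dB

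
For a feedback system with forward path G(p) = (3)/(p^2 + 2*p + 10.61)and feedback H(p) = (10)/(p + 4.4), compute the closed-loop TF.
Closed-loop T = G/(1+GH).
Numerator: G_num * H_den = 3*p + 13.2.
Denominator: G_den * H_den + G_num * H_num = (p^3 + 6.4*p^2 + 19.41*p + 46.684) + (30) = p^3 + 6.4*p^2 + 19.41*p + 76.684.
T(p) = (3*p + 13.2)/(p^3 + 6.4*p^2 + 19.41*p + 76.684)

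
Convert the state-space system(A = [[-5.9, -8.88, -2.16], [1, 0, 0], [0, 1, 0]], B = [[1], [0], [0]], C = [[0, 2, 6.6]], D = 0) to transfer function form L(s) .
L(s) = C(sI - A)⁻¹B + D.
Characteristic polynomial det(sI - A) = s^3 + 5.9*s^2 + 8.88*s + 2.16.
Numerator from C·adj(sI-A)·B + D·det(sI-A) = 2*s + 6.6.
L(s) = (2*s + 6.6)/(s^3 + 5.9*s^2 + 8.88*s + 2.16)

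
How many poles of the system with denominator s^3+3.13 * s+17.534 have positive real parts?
s^3 + 3.13*s + 17.534 = (s + 2.2)(s^2 - 2.2*s + 7.97). Poles: -2.2, 1.1 + 2.6j, 1.1 - 2.6j. RHP poles (Re>0): 2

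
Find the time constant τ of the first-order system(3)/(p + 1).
First-order system: τ = -1/pole. Pole = -1. τ = -1/(-1) = 1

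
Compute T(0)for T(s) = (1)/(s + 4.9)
DC gain = T(0) = num(0)/den(0) = 1/4.9 = 0.2041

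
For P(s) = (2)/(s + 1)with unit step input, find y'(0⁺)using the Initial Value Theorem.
IVT: y'(0⁺) = lim_{s→∞} s²·Y(s) = lim_{s→∞} s·P(s).
deg(num) = 0, deg(den) = 1, relative degree = 1, so s·P(s) → (leading num)/(leading den) = 2/1 = 2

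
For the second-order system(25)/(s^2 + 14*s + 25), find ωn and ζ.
Standard form: ωn²/(s²+2ζωn·s+ωn²).
const=25=ωn² → ωn=5, s coeff=14=2ζωn → ζ=1.4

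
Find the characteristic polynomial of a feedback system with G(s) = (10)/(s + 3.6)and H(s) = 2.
Characteristic poly = G_den * H_den + G_num * H_num = (s + 3.6) + (20) = s + 23.6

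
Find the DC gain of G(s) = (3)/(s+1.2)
DC gain = G(0) = num(0)/den(0) = 3/1.2 = 2.5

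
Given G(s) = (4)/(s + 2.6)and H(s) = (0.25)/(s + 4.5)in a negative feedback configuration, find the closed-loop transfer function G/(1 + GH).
Closed-loop T = G/(1+GH).
Numerator: G_num * H_den = 4*s + 18.
Denominator: G_den * H_den + G_num * H_num = (s^2 + 7.1*s + 11.7) + (1) = s^2 + 7.1*s + 12.7.
T(s) = (4*s + 18)/(s^2 + 7.1*s + 12.7)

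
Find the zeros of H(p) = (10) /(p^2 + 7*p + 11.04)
Numerator is a nonzero constant (10) → Zeros: none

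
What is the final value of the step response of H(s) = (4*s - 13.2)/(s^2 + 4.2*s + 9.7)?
FVT: lim_{t→∞} y(t) = lim_{s→0} s*Y(s) where Y(s) = H(s)/s.
= lim_{s→0} H(s) = H(0) = num(0)/den(0) = -13.2/9.7 = -1.361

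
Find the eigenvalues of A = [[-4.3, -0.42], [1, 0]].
Eigenvalues solve det(λI - A) = 0.
Characteristic polynomial: λ^2 + 4.3*λ + 0.42 = 0.
Factor: (λ + 4.2)(λ + 0.1) = 0.
Roots: -0.1, -4.2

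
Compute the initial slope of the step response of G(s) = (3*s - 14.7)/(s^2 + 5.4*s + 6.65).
IVT: y'(0⁺) = lim_{s→∞} s²·Y(s) = lim_{s→∞} s·G(s).
deg(num) = 1, deg(den) = 2, relative degree = 1, so s·G(s) → (leading num)/(leading den) = 3/1 = 3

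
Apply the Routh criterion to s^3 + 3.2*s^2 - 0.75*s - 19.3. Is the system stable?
Routh array:
s^3: [1, -0.75]; s^2: [3.2, -19.3]; s^1: [5.28125]; s^0: [-19.3]
First column: [1, 3.2, 5.28125, -19.3]. Sign changes = 1.
No, unstable (1 RHP root(s))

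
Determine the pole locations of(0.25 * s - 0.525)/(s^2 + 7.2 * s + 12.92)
Set denominator = 0: s^2 + 7.2*s + 12.92 = (s + 3.8)(s + 3.4) = 0 → Poles: -3.4, -3.8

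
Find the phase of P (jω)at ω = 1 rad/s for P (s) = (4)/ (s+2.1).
Substitute s = j*1: P(j1) = 1.55268 - 0.739372j.
∠P(j1) = atan2(Im, Re) = atan2(-0.739372, 1.55268) = -25.46°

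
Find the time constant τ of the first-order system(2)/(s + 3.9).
First-order system: τ = -1/pole. Pole = -3.9. τ = -1/(-3.9) = 0.2564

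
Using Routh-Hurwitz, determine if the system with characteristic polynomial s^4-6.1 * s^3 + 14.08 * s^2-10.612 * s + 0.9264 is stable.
Routh array:
s^4: [1, 14.08, 0.9264]; s^3: [-6.1, -10.612]; s^2: [12.3403, 0.9264]; s^1: [-10.1541]; s^0: [0.9264]
First column: [1, -6.1, 12.3403, -10.1541, 0.9264]. Sign changes = 4.
No, unstable (4 RHP root(s))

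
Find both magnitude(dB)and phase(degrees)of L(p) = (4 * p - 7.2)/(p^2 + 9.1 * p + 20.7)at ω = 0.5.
Substitute p = j*0.5: L(j0.5) = -0.314738 + 0.167827j.
|L| = 20*log₁₀(sqrt(Re²+Im²)) = -8.95 dB.
∠L = atan2(Im, Re) = 151.93°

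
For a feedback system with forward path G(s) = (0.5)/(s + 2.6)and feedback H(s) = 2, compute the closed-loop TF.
Closed-loop T = G/(1+GH).
Numerator: G_num * H_den = 0.5.
Denominator: G_den * H_den + G_num * H_num = (s + 2.6) + (1) = s + 3.6.
T(s) = (0.5)/(s + 3.6)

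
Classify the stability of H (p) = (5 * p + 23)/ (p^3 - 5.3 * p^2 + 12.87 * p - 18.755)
Denominator: p^3 - 5.3*p^2 + 12.87*p - 18.755 = (p - 3.1)(p^2 - 2.2*p + 6.05). Poles: 1.1 + 2.2j, 1.1 - 2.2j, 3.1. Unstable (3 pole(s) in RHP)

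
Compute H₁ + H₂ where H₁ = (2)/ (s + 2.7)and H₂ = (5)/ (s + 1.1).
Parallel: H = H₁ + H₂ = (n₁·d₂ + n₂·d₁)/(d₁·d₂).
n₁·d₂ = 2*s + 2.2. n₂·d₁ = 5*s + 13.5. Sum = 7*s + 15.7. d₁·d₂ = s^2 + 3.8*s + 2.97.
H(s) = (7*s + 15.7)/(s^2 + 3.8*s + 2.97)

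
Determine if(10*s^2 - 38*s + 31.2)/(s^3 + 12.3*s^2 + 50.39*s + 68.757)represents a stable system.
Denominator: s^3 + 12.3*s^2 + 50.39*s + 68.757 = (s + 3.9)(s + 4.1)(s + 4.3). Poles: -3.9, -4.1, -4.3. All Re(p)<0: Yes (stable)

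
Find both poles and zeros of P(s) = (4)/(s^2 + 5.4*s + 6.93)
Set denominator = 0: s^2 + 5.4*s + 6.93 = (s + 2.1)(s + 3.3) = 0 → Poles: -2.1, -3.3
Numerator is a nonzero constant (4) → Zeros: none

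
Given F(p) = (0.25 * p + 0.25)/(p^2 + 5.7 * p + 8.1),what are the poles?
Set denominator = 0: p^2 + 5.7*p + 8.1 = (p + 2.7)(p + 3) = 0 → Poles: -2.7, -3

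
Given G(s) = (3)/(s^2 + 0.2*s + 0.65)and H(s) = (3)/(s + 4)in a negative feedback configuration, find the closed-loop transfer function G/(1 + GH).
Closed-loop T = G/(1+GH).
Numerator: G_num * H_den = 3*s + 12.
Denominator: G_den * H_den + G_num * H_num = (s^3 + 4.2*s^2 + 1.45*s + 2.6) + (9) = s^3 + 4.2*s^2 + 1.45*s + 11.6.
T(s) = (3*s + 12)/(s^3 + 4.2*s^2 + 1.45*s + 11.6)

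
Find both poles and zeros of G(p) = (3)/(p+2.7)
Set denominator = 0: p + 2.7 = 0 → Poles: -2.7
Numerator is a nonzero constant (3) → Zeros: none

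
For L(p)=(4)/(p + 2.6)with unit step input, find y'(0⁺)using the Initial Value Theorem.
IVT: y'(0⁺) = lim_{p→∞} p²·Y(p) = lim_{p→∞} p·L(p).
deg(num) = 0, deg(den) = 1, relative degree = 1, so p·L(p) → (leading num)/(leading den) = 4/1 = 4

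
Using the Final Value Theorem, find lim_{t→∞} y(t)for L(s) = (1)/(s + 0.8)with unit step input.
FVT: lim_{t→∞} y(t) = lim_{s→0} s*Y(s) where Y(s) = L(s)/s.
= lim_{s→0} L(s) = L(0) = num(0)/den(0) = 1/0.8 = 1.25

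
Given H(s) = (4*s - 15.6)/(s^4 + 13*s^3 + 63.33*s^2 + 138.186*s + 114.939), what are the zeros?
Set numerator = 0: 4*s - 15.6 = 0 → Zeros: 3.9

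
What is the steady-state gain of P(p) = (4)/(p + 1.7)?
DC gain = P(0) = num(0)/den(0) = 4/1.7 = 2.353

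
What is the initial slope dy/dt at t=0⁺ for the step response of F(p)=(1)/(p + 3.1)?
IVT: y'(0⁺) = lim_{p→∞} p²·Y(p) = lim_{p→∞} p·F(p).
deg(num) = 0, deg(den) = 1, relative degree = 1, so p·F(p) → (leading num)/(leading den) = 1/1 = 1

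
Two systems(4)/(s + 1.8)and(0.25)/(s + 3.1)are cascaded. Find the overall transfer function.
Series: H = H₁ · H₂ = (n₁·n₂)/(d₁·d₂).
Num: n₁·n₂ = 1. Den: d₁·d₂ = s^2 + 4.9*s + 5.58.
H(s) = (1)/(s^2 + 4.9*s + 5.58)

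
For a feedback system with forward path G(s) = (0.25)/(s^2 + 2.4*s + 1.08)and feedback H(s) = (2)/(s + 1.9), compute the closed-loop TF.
Closed-loop T = G/(1+GH).
Numerator: G_num * H_den = 0.25*s + 0.475.
Denominator: G_den * H_den + G_num * H_num = (s^3 + 4.3*s^2 + 5.64*s + 2.052) + (0.5) = s^3 + 4.3*s^2 + 5.64*s + 2.552.
T(s) = (0.25*s + 0.475)/(s^3 + 4.3*s^2 + 5.64*s + 2.552)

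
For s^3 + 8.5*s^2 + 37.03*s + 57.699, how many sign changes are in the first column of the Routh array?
Routh array:
s^3: [1, 37.03]; s^2: [8.5, 57.699]; s^1: [30.2419]; s^0: [57.699]
First column: [1, 8.5, 30.2419, 57.699]. Sign changes = 0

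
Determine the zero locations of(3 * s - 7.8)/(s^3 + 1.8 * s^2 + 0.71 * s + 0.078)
Set numerator = 0: 3*s - 7.8 = 0 → Zeros: 2.6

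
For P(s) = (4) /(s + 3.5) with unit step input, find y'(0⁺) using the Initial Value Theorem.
IVT: y'(0⁺) = lim_{s→∞} s²·Y(s) = lim_{s→∞} s·P(s).
deg(num) = 0, deg(den) = 1, relative degree = 1, so s·P(s) → (leading num)/(leading den) = 4/1 = 4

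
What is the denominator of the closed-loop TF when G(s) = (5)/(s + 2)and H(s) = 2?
Characteristic poly = G_den * H_den + G_num * H_num = (s + 2) + (10) = s + 12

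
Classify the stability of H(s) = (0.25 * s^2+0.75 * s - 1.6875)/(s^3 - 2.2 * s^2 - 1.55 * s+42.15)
Denominator: s^3 - 2.2*s^2 - 1.55*s + 42.15 = (s + 3)(s^2 - 5.2*s + 14.05). Poles: -3, 2.6 + 2.7j, 2.6 - 2.7j. Unstable (2 pole(s) in RHP)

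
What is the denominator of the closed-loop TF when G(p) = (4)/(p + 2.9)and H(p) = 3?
Characteristic poly = G_den * H_den + G_num * H_num = (p + 2.9) + (12) = p + 14.9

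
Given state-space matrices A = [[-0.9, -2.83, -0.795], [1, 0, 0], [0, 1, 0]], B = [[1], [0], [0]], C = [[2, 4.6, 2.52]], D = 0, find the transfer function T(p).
T(p) = C(pI - A)⁻¹B + D.
Characteristic polynomial det(pI - A) = p^3 + 0.9*p^2 + 2.83*p + 0.795.
Numerator from C·adj(pI-A)·B + D·det(pI-A) = 2*p^2 + 4.6*p + 2.52.
T(p) = (2*p^2 + 4.6*p + 2.52)/(p^3 + 0.9*p^2 + 2.83*p + 0.795)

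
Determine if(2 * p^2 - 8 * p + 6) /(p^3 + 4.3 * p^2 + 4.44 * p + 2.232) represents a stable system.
Denominator: p^3 + 4.3*p^2 + 4.44*p + 2.232 = (p + 3.1)(p^2 + 1.2*p + 0.72). Poles: -0.6 + 0.6j, -0.6 - 0.6j, -3.1. All Re(p)<0: Yes (stable)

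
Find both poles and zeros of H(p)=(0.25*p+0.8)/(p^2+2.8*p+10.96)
Set denominator = 0: p^2 + 2.8*p + 10.96 = 0 → Poles: -1.4 + 3j, -1.4 - 3j
Set numerator = 0: 0.25*p + 0.8 = 0 → Zeros: -3.2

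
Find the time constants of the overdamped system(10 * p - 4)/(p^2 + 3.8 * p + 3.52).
Overdamped: real poles at -2.2, -1.6. τ = -1/pole → τ₁ = 0.4545, τ₂ = 0.625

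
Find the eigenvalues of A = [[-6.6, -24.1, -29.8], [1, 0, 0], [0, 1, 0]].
Eigenvalues solve det(λI - A) = 0.
Characteristic polynomial: λ^3 + 6.6*λ^2 + 24.1*λ + 29.8 = 0.
Factor: (λ + 2)(λ^2 + 4.6*λ + 14.9) = 0.
Roots: -2, -2.3 + 3.1j, -2.3 - 3.1j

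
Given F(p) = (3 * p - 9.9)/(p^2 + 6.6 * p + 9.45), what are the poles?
Set denominator = 0: p^2 + 6.6*p + 9.45 = (p + 2.1)(p + 4.5) = 0 → Poles: -2.1, -4.5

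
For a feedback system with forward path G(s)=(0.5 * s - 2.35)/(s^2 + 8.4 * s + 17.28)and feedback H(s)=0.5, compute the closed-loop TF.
Closed-loop T = G/(1+GH).
Numerator: G_num * H_den = 0.5*s - 2.35.
Denominator: G_den * H_den + G_num * H_num = (s^2 + 8.4*s + 17.28) + (0.25*s - 1.175) = s^2 + 8.65*s + 16.105.
T(s) = (0.5*s - 2.35)/(s^2 + 8.65*s + 16.105)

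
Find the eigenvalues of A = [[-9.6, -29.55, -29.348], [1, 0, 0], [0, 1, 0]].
Eigenvalues solve det(λI - A) = 0.
Characteristic polynomial: λ^3 + 9.6*λ^2 + 29.55*λ + 29.348 = 0.
Factor: (λ + 4.4)(λ + 2.9)(λ + 2.3) = 0.
Roots: -2.3, -2.9, -4.4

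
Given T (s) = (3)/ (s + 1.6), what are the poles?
Set denominator = 0: s + 1.6 = 0 → Poles: -1.6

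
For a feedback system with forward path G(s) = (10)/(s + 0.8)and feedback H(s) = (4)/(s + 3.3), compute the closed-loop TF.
Closed-loop T = G/(1+GH).
Numerator: G_num * H_den = 10*s + 33.
Denominator: G_den * H_den + G_num * H_num = (s^2 + 4.1*s + 2.64) + (40) = s^2 + 4.1*s + 42.64.
T(s) = (10*s + 33)/(s^2 + 4.1*s + 42.64)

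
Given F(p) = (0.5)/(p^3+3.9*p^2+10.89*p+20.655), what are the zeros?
Numerator is a nonzero constant (0.5) → Zeros: none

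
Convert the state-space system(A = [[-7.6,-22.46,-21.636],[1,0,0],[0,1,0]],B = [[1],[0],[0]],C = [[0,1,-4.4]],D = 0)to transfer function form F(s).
F(s) = C(sI - A)⁻¹B + D.
Characteristic polynomial det(sI - A) = s^3 + 7.6*s^2 + 22.46*s + 21.636.
Numerator from C·adj(sI-A)·B + D·det(sI-A) = s - 4.4.
F(s) = (s - 4.4)/(s^3 + 7.6*s^2 + 22.46*s + 21.636)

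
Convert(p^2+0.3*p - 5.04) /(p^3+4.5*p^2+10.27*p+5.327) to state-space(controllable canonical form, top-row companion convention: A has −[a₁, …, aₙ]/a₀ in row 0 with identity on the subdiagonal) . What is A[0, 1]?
Reachable canonical form for den = p^3 + 4.5*p^2 + 10.27*p + 5.327: top row of A = -[a₁,a₂,...,aₙ]/a₀, ones on the subdiagonal, zeros elsewhere.
A = [[-4.5, -10.27, -5.327], [1, 0, 0], [0, 1, 0]].
A[0,1] = -10.27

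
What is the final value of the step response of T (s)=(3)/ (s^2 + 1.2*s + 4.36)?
FVT: lim_{t→∞} y(t) = lim_{s→0} s*Y(s) where Y(s) = T(s)/s.
= lim_{s→0} T(s) = T(0) = num(0)/den(0) = 3/4.36 = 0.6881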